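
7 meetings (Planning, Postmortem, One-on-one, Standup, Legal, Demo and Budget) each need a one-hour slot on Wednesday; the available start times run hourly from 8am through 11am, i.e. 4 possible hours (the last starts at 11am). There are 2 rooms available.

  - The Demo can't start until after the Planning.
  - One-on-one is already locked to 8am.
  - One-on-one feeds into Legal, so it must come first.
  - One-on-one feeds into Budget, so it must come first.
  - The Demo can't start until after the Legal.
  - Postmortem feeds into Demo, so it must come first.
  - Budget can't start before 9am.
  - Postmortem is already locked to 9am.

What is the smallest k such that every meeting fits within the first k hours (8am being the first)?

The precedence chain requires at least 3 distinct hours.
With at most 2 per hour and 7 meetings, at least 4 hours are needed.
4 works (last occupied hour: 11am): for example Demo in 11am, Postmortem in 9am, Standup in 10am, Budget in 9am, Legal in 10am, Planning in 8am, One-on-one in 8am.

4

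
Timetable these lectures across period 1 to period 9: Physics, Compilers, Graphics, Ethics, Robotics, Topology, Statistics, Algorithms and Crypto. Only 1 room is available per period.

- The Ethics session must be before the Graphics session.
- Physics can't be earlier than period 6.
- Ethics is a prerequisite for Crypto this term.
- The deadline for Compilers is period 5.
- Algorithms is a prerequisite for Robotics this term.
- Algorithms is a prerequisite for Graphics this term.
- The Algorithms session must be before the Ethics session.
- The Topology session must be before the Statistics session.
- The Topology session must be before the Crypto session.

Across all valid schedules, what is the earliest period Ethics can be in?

period 2

Precedence pushes Ethics to at least period 2; downstream work caps Ethics at period 8.
Ethics at period 2 is achievable: Compilers in period 3; Crypto in period 7; Graphics in period 4; Physics in period 6; Algorithms in period 1; Robotics in period 8; Statistics in period 9; Ethics in period 2; Topology in period 5.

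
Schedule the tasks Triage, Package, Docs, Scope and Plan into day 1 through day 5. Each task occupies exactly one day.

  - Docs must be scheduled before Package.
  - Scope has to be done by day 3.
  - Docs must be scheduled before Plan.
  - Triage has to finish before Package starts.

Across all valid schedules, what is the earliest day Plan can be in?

Precedence pushes Plan to at least day 2.
Plan at day 2 is achievable: Package in day 2, Plan in day 2, Docs in day 1, Triage in day 1, Scope in day 1.

day 2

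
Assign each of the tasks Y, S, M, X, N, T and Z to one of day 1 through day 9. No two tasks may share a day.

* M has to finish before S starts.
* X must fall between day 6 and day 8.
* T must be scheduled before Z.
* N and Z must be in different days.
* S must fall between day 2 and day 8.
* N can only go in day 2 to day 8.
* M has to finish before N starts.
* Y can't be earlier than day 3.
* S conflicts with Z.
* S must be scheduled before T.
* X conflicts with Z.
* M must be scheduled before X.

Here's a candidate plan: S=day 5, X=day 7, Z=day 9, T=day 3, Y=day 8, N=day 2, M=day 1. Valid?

M has to finish before S starts — holds.
X conflicts with Z — holds.
No two tasks may share a day — holds.
S conflicts with Z — holds.
S must fall between day 2 and day 8 — holds.
N can only go in day 2 to day 8 — holds.
X must fall between day 6 and day 8 — holds.
M has to finish before N starts — holds.
Y can't be earlier than day 3 — holds.
T must be scheduled before Z — holds.
S must be scheduled before T — violated.
N and Z must be in different days — holds.
M must be scheduled before X — holds.

Invalid. S must be scheduled before T.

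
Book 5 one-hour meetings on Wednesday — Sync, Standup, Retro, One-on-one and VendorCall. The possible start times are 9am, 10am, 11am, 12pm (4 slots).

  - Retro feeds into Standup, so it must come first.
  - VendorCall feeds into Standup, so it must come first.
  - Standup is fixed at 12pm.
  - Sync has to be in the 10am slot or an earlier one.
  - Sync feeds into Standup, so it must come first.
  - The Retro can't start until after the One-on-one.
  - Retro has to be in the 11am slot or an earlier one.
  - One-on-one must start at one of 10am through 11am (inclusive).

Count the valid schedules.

Splitting on Sync: it can be 9am (3), 10am (3). Listing each branch's schedules as (Standup, Retro, One-on-one, VendorCall):
Sync=9am: (12pm,11am,10am,9am) (12pm,11am,10am,10am) (12pm,11am,10am,11am) — 3.
Sync=10am: (12pm,11am,10am,9am) (12pm,11am,10am,10am) (12pm,11am,10am,11am) — 3.
Summing: 3 + 3 = 6.

6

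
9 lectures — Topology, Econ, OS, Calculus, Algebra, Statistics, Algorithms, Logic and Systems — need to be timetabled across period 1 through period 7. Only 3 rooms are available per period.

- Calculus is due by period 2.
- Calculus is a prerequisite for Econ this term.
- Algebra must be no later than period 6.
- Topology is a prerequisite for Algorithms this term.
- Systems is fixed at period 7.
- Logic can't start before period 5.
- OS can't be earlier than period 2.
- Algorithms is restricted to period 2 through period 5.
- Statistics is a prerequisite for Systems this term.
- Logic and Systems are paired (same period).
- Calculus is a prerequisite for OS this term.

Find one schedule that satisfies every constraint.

Topology=period 1; Systems=period 7; Calculus=period 1; Econ=period 2; Statistics=period 3; Algebra=period 1; Logic=period 7; OS=period 2; Algorithms=period 2

Checking: Calculus(period 1) before Econ(period 2); Calculus(period 1) before OS(period 2); Statistics(period 3) before Systems(period 7); Topology(period 1) before Algorithms(period 2); Logic = Systems = period 7; Calculus=period 1 in [period 1,period 2]; OS=period 2 in [period 2,period 7]; Logic=period 7 in [period 5,period 7]; Algorithms=period 2 in [period 2,period 5]; Systems=period 7 in [period 7,period 7]; Algebra=period 1 in [period 1,period 6]; max 3 per period (cap 3).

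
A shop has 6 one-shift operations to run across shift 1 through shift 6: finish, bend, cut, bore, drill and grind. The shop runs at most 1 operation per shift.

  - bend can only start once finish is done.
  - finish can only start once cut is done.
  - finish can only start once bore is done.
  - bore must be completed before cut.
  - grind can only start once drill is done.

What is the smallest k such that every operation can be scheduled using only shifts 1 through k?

6

The precedence chain requires at least 4 distinct shifts.
With at most 1 per shift and 6 operations, at least 6 shifts are needed.
6 works (last occupied shift: shift 6): for example cut -> shift 2, grind -> shift 6, bore -> shift 1, bend -> shift 4, finish -> shift 3, drill -> shift 5.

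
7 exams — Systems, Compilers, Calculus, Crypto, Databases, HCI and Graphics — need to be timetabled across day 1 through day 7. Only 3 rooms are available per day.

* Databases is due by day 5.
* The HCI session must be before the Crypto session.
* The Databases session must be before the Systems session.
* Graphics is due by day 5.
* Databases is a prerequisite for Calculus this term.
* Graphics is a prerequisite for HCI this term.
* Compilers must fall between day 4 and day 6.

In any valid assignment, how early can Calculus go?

Precedence pushes Calculus to at least day 2.
Calculus at day 2 is achievable: Compilers=day 4, Calculus=day 2, Crypto=day 3, Graphics=day 1, Databases=day 1, HCI=day 2, Systems=day 2.

day 2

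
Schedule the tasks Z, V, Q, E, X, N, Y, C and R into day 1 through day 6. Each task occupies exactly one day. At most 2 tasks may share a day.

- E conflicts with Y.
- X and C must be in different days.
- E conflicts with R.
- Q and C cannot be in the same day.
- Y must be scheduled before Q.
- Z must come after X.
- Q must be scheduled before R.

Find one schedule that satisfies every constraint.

Z=day 2; Q=day 2; Y=day 1; X=day 1; R=day 3; N=day 4; C=day 5; V=day 3; E=day 4

Checking: Y(day 1) before Q(day 2); Q(day 2) before R(day 3); X(day 1) before Z(day 2); E(day 4) != R(day 3); E(day 4) != Y(day 1); X(day 1) != C(day 5); Q(day 2) != C(day 5); max 2 per day (cap 2).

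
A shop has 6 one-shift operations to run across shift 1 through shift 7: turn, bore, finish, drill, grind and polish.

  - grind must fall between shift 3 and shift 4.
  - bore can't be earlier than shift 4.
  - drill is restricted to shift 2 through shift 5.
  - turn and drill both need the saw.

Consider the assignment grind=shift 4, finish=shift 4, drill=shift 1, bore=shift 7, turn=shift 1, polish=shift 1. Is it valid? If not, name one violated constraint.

No. turn and drill both need the saw is not satisfied.

grind must fall between shift 3 and shift 4 — holds.
turn and drill both need the saw — violated.
bore can't be earlier than shift 4 — holds.
drill is restricted to shift 2 through shift 5 — violated.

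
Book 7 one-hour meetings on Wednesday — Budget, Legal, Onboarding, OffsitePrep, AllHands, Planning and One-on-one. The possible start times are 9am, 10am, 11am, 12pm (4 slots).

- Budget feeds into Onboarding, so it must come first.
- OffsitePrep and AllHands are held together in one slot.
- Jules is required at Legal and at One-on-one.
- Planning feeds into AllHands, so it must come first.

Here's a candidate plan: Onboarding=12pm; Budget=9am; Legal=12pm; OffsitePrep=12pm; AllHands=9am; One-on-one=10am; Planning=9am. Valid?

Planning feeds into AllHands, so it must come first — violated.
OffsitePrep and AllHands are held together in one slot — violated.
Budget feeds into Onboarding, so it must come first — holds.
Jules is required at Legal and at One-on-one — holds.

No. OffsitePrep and AllHands are held together in one slot is not satisfied.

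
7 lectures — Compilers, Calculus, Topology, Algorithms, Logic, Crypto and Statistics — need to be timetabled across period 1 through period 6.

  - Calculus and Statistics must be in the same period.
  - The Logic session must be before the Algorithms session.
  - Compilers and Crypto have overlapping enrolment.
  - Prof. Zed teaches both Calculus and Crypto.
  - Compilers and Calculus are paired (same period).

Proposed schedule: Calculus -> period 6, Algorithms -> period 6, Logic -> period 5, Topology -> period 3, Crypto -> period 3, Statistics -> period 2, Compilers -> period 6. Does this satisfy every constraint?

No. Calculus and Statistics must be in the same period is not satisfied.

Compilers and Calculus are paired (same period) — holds.
Prof. Zed teaches both Calculus and Crypto — holds.
The Logic session must be before the Algorithms session — holds.
Calculus and Statistics must be in the same period — violated.
Compilers and Crypto have overlapping enrolment — holds.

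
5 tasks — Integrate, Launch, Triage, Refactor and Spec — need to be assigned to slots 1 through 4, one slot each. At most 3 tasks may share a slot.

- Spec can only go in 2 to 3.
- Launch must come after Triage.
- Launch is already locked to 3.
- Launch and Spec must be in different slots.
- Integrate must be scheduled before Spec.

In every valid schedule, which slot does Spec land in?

Spec's window is 2–3.
Launch is fixed at 3, and Spec can't share a slot with Launch.
So Spec must be 2.

2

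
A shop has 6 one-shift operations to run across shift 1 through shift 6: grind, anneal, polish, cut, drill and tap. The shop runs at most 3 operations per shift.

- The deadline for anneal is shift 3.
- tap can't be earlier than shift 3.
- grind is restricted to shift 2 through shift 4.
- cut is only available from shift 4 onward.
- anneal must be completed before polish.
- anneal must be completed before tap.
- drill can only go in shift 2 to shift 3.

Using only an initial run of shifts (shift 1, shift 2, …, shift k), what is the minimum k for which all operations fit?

4

The precedence chain requires at least 2 distinct shifts.
With at most 3 per shift and 6 operations, at least 2 shifts are needed.
cut can't be placed before shift 4, so the schedule must run through at least shift 4.
4 works (last occupied shift: shift 4): for example cut=shift 4; grind=shift 2; tap=shift 3; polish=shift 2; drill=shift 2; anneal=shift 1.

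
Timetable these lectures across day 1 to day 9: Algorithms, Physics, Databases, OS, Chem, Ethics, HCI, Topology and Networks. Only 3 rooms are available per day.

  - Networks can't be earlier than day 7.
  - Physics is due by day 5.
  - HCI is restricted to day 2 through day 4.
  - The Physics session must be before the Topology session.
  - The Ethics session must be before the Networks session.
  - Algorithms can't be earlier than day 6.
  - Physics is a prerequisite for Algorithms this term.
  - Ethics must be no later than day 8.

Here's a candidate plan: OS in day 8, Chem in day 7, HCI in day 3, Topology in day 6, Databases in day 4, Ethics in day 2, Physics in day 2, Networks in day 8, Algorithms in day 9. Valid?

HCI is restricted to day 2 through day 4 — holds.
Physics is a prerequisite for Algorithms this term — holds.
The Physics session must be before the Topology session — holds.
Networks can't be earlier than day 7 — holds.
Physics is due by day 5 — holds.
Only 3 rooms are available per day — holds.
Ethics must be no later than day 8 — holds.
The Ethics session must be before the Networks session — holds.
Algorithms can't be earlier than day 6 — holds.

Valid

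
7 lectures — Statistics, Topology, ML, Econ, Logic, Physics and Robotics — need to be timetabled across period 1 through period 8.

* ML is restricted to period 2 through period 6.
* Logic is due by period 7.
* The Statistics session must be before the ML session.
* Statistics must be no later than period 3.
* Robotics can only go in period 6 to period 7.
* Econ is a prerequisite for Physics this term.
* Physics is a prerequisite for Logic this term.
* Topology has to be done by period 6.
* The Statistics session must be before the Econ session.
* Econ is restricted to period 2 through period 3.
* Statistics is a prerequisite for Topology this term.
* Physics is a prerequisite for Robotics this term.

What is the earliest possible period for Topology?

Precedence pushes Topology to at least period 2; Topology's own window allows nothing later than period 6.
Topology at period 2 is achievable: Logic=period 4; Robotics=period 6; Topology=period 2; Econ=period 2; Physics=period 3; Statistics=period 1; ML=period 2.

period 2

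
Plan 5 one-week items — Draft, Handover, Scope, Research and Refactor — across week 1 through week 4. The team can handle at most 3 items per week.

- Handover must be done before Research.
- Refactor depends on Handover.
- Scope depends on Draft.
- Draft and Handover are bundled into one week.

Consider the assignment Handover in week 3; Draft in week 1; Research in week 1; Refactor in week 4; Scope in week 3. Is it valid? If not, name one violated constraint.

Invalid. Handover must be done before Research.

The team can handle at most 3 items per week — holds.
Draft and Handover are bundled into one week — violated.
Scope depends on Draft — holds.
Handover must be done before Research — violated.
Refactor depends on Handover — holds.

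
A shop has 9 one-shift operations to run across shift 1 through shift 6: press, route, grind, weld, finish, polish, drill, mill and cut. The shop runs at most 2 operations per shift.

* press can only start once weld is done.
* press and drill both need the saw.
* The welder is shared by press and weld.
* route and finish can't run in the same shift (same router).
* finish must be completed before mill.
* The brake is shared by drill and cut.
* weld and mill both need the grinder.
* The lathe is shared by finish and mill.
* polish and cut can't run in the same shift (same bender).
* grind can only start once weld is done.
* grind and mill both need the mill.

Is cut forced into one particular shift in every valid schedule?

cut can be shift 1 (e.g. route in shift 4, drill in shift 5, mill in shift 4, grind in shift 2, polish in shift 3, cut in shift 1, finish in shift 3, weld in shift 1, press in shift 2) or shift 2 (e.g. cut -> shift 2, drill -> shift 5, mill -> shift 4, weld -> shift 1, polish -> shift 4, route -> shift 3, finish -> shift 1, press -> shift 2, grind -> shift 3).

No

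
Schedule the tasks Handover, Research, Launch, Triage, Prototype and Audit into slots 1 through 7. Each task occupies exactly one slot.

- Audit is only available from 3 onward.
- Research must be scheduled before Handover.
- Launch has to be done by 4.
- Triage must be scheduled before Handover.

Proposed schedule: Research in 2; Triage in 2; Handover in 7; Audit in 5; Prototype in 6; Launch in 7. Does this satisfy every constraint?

Triage must be scheduled before Handover — holds.
Audit is only available from 3 onward — holds.
Research must be scheduled before Handover — holds.
Launch has to be done by 4 — violated.

No. Launch has to be done by 4 is not satisfied.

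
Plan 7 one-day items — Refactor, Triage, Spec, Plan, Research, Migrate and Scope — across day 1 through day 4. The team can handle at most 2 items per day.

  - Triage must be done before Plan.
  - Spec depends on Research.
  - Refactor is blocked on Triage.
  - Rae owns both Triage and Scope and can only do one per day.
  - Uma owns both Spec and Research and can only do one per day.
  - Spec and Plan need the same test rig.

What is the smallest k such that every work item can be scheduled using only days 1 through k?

4

The precedence chain requires at least 2 distinct days.
With at most 2 per day and 7 work items, at least 4 days are needed.
4 works (last occupied day: day 4): for example Migrate in day 3; Spec in day 2; Triage in day 1; Research in day 1; Scope in day 4; Plan in day 3; Refactor in day 2.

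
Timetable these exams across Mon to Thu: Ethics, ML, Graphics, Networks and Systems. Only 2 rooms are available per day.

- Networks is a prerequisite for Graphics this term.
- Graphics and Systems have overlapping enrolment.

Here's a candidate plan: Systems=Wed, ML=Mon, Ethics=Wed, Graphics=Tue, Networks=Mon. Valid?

Graphics and Systems have overlapping enrolment — holds.
Networks is a prerequisite for Graphics this term — holds.
Only 2 rooms are available per day — holds.

Yes, all constraints hold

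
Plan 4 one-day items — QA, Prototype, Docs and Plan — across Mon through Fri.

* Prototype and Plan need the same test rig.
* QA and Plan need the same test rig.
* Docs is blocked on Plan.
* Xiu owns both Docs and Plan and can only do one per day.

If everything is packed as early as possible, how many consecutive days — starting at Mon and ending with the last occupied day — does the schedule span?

The precedence chain requires at least 2 distinct days.
2 works (last occupied day: Tue): for example Plan in Mon, QA in Tue, Prototype in Tue, Docs in Tue.

2 days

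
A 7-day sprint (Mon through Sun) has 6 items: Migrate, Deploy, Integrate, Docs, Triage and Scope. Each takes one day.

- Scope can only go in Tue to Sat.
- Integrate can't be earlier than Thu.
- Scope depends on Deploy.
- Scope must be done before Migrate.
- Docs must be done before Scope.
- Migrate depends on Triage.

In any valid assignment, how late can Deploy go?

Fri

Downstream work caps Deploy at Fri.
Deploy at Fri is achievable: Triage in Mon; Integrate in Thu; Migrate in Sun; Scope in Sat; Deploy in Fri; Docs in Mon.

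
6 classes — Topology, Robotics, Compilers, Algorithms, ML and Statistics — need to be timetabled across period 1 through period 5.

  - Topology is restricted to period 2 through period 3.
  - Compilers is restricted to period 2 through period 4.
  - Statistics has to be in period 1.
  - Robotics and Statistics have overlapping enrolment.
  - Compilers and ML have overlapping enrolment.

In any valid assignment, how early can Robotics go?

Robotics at period 2 is achievable: Algorithms -> period 1, Topology -> period 2, Robotics -> period 2, Compilers -> period 2, Statistics -> period 1, ML -> period 1.
Nothing earlier works — the conflict constraints rule out every period before period 2.

period 2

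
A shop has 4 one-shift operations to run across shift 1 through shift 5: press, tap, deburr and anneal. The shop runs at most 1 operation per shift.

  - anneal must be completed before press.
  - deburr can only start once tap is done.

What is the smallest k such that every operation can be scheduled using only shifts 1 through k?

4

The precedence chain requires at least 2 distinct shifts.
With at most 1 per shift and 4 operations, at least 4 shifts are needed.
4 works (last occupied shift: shift 4): for example deburr=shift 4; press=shift 2; tap=shift 3; anneal=shift 1.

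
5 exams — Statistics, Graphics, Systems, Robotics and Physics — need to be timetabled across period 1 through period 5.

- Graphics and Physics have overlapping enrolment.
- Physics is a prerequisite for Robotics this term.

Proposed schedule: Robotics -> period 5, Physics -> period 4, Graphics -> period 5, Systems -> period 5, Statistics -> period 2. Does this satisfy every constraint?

Yes

Graphics and Physics have overlapping enrolment — holds.
Physics is a prerequisite for Robotics this term — holds.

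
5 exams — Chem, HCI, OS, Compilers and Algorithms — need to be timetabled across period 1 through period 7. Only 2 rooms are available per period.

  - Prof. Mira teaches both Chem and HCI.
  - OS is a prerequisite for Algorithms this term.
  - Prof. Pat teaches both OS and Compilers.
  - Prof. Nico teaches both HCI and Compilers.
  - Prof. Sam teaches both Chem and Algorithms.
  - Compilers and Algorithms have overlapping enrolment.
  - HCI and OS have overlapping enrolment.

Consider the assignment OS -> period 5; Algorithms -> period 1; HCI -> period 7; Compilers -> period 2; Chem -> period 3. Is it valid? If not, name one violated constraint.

Invalid. OS is a prerequisite for Algorithms this term.

Prof. Mira teaches both Chem and HCI — holds.
Prof. Nico teaches both HCI and Compilers — holds.
Compilers and Algorithms have overlapping enrolment — holds.
Prof. Sam teaches both Chem and Algorithms — holds.
HCI and OS have overlapping enrolment — holds.
OS is a prerequisite for Algorithms this term — violated.
Only 2 rooms are available per period — holds.
Prof. Pat teaches both OS and Compilers — holds.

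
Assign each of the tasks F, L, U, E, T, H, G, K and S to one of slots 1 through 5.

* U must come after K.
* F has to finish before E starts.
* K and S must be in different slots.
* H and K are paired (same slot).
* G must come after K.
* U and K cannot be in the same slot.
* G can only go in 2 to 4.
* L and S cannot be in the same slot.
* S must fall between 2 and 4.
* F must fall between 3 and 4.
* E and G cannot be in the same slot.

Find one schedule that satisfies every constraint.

H in 1; S in 2; K in 1; T in 1; U in 2; F in 3; E in 4; L in 1; G in 2

Checking: F(3) before E(4); K(1) before U(2); K(1) before G(2); E(4) != G(2); U(2) != K(1); L(1) != S(2); K(1) != S(2); H = K = 1; F=3 in [3,4]; G=2 in [2,4]; S=2 in [2,4].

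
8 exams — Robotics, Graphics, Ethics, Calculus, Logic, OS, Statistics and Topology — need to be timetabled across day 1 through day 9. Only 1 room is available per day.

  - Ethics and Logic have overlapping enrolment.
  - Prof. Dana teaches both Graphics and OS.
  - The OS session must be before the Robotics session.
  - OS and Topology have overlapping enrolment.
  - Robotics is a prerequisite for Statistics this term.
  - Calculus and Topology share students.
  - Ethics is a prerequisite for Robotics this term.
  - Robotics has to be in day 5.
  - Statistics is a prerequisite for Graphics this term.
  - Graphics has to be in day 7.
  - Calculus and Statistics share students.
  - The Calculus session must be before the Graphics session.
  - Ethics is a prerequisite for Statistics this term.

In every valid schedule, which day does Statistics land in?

day 6

Robotics is fixed at day 5 and must come before Statistics, so Statistics is at least day 6.
Graphics is fixed at day 7 and must come after Statistics, so Statistics is at most day 6.
So Statistics must be day 6.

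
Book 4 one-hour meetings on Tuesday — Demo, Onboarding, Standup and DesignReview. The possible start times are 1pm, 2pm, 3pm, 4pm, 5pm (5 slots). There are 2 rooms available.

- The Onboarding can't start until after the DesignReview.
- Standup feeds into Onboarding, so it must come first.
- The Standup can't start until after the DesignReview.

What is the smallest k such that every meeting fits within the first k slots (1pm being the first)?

The precedence chain requires at least 3 distinct slots.
With at most 2 per slot and 4 meetings, at least 2 slots are needed.
3 works (last occupied slot: 3pm): for example Standup -> 2pm, DesignReview -> 1pm, Onboarding -> 3pm, Demo -> 1pm.

3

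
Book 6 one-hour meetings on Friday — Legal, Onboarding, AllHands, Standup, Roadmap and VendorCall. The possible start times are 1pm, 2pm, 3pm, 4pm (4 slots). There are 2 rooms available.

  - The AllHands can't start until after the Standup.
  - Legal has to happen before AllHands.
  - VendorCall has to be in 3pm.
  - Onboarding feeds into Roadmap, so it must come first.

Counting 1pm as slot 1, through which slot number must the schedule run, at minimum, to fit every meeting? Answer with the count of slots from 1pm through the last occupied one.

The precedence chain requires at least 2 distinct slots.
With at most 2 per slot and 6 meetings, at least 3 slots are needed.
VendorCall can't be placed before 3pm — that is slot 3 counting from 1pm — so the schedule must run through at least 3 slots.
3 works (last occupied slot: 3pm): for example AllHands=2pm, Legal=1pm, Onboarding=2pm, Roadmap=3pm, Standup=1pm, VendorCall=3pm.

3 slots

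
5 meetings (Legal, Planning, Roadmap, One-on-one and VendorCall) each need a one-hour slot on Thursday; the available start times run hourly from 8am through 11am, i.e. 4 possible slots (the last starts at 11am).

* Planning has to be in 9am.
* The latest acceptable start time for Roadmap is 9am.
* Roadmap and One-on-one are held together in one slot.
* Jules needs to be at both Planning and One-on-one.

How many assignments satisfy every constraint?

16

Splitting on Legal: it can be 8am (4), 9am (4), 10am (4), 11am (4). Listing each branch's schedules as (Planning, Roadmap, One-on-one, VendorCall):
Legal=8am: (9am,8am,8am,8am) (9am,8am,8am,9am) (9am,8am,8am,10am) (9am,8am,8am,11am) — 4.
Legal=9am: (9am,8am,8am,8am) (9am,8am,8am,9am) (9am,8am,8am,10am) (9am,8am,8am,11am) — 4.
Legal=10am: (9am,8am,8am,8am) (9am,8am,8am,9am) (9am,8am,8am,10am) (9am,8am,8am,11am) — 4.
Legal=11am: (9am,8am,8am,8am) (9am,8am,8am,9am) (9am,8am,8am,10am) (9am,8am,8am,11am) — 4.
Summing: 4 + 4 + 4 + 4 = 16.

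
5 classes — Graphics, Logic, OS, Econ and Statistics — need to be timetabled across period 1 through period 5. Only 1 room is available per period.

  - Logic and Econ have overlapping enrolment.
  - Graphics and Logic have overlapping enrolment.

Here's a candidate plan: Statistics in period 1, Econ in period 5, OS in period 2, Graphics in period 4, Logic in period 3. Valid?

Valid

Graphics and Logic have overlapping enrolment — holds.
Only 1 room is available per period — holds.
Logic and Econ have overlapping enrolment — holds.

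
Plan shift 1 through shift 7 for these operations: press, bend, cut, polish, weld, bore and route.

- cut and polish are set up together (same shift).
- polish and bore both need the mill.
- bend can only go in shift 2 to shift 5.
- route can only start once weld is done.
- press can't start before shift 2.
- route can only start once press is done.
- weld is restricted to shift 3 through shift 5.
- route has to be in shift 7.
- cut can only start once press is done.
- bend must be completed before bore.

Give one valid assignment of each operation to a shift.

weld in shift 3; cut in shift 3; press in shift 2; bend in shift 2; route in shift 7; bore in shift 4; polish in shift 3

Checking: press(shift 2) before route(shift 7); press(shift 2) before cut(shift 3); bend(shift 2) before bore(shift 4); weld(shift 3) before route(shift 7); polish(shift 3) != bore(shift 4); cut = polish = shift 3; weld=shift 3 in [shift 3,shift 5]; route=shift 7 in [shift 7,shift 7]; bend=shift 2 in [shift 2,shift 5]; press=shift 2 in [shift 2,shift 7].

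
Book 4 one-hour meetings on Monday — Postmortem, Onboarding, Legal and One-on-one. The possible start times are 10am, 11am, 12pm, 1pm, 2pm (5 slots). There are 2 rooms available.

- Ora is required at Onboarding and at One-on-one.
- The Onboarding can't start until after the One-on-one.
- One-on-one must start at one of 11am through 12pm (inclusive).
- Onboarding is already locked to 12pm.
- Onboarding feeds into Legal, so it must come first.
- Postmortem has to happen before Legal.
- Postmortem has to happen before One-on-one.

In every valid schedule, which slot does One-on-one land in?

One-on-one's window is 11am–12pm.
Onboarding is fixed at 12pm, and One-on-one can't share a slot with Onboarding.
So One-on-one must be 11am.

11am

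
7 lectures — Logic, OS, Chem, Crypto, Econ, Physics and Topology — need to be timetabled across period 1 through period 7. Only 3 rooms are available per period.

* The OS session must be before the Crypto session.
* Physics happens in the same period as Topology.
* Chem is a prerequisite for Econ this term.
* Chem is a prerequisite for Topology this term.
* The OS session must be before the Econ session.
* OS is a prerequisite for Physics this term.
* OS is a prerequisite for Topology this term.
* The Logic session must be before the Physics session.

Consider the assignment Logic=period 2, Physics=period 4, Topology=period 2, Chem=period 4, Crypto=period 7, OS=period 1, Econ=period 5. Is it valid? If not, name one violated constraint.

No — it violates: Chem is a prerequisite for Topology this term

OS is a prerequisite for Physics this term — holds.
Chem is a prerequisite for Topology this term — violated.
The OS session must be before the Crypto session — holds.
Chem is a prerequisite for Econ this term — holds.
The Logic session must be before the Physics session — holds.
Only 3 rooms are available per period — holds.
Physics happens in the same period as Topology — violated.
The OS session must be before the Econ session — holds.
OS is a prerequisite for Topology this term — holds.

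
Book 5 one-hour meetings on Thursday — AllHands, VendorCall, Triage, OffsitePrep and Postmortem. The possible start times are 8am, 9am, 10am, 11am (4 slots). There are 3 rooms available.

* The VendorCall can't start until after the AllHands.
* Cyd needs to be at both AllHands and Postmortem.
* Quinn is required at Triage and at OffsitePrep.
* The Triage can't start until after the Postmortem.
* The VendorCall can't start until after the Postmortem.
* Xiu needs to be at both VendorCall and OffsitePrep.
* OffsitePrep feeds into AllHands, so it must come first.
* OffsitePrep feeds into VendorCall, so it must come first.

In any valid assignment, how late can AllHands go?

10am

Precedence pushes AllHands to at least 9am; downstream work caps AllHands at 10am.
AllHands at 10am is achievable: VendorCall=11am; Postmortem=8am; OffsitePrep=8am; Triage=9am; AllHands=10am.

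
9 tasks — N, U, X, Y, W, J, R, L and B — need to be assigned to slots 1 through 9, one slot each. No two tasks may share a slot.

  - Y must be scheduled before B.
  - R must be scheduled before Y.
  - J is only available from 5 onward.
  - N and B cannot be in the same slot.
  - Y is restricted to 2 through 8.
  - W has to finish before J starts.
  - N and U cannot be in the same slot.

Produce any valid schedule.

Y=2; W=3; L=9; J=5; N=6; B=4; R=1; X=8; U=7

Checking: R(1) before Y(2); Y(2) before B(4); W(3) before J(5); N(6) != B(4); N(6) != U(7); Y=2 in [2,8]; J=5 in [5,9]; max 1 per slot (cap 1).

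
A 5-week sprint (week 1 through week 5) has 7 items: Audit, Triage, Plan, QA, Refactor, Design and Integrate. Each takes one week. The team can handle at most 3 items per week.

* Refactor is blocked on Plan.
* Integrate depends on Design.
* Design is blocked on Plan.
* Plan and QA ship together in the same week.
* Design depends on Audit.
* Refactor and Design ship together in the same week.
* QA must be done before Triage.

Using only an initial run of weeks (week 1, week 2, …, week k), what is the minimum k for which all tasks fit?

3 weeks

The precedence chain requires at least 3 distinct weeks.
With at most 3 per week and 7 tasks, at least 3 weeks are needed.
3 works (last occupied week: week 3): for example Audit in week 1; QA in week 1; Triage in week 2; Integrate in week 3; Design in week 2; Plan in week 1; Refactor in week 2.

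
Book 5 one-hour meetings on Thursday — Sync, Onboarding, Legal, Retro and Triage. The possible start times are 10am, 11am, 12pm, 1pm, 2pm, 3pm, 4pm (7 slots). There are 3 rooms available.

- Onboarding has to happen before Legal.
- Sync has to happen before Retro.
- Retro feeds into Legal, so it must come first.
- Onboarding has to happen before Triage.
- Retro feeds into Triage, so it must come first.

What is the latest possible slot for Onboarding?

Downstream work caps Onboarding at 3pm.
Onboarding at 3pm is achievable: Onboarding -> 3pm; Retro -> 11am; Sync -> 10am; Triage -> 4pm; Legal -> 4pm.

3pm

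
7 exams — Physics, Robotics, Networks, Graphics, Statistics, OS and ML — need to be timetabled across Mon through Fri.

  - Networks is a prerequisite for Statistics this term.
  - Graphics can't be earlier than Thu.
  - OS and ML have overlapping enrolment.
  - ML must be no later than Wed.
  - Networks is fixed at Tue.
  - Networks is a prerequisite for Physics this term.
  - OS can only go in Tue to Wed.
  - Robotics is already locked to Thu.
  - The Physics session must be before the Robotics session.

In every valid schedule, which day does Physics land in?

Wed

Networks is fixed at Tue and must come before Physics, so Physics is at least Wed.
Robotics is fixed at Thu and must come after Physics, so Physics is at most Wed.
So Physics must be Wed.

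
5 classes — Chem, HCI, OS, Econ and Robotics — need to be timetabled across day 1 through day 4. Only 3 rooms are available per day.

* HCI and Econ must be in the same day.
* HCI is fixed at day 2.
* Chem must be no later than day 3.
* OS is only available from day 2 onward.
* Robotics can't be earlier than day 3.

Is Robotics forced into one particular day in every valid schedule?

No

Robotics can be day 3 (e.g. Chem=day 1; OS=day 2; Econ=day 2; Robotics=day 3; HCI=day 2) or day 4 (e.g. Chem in day 1; OS in day 2; HCI in day 2; Econ in day 2; Robotics in day 4).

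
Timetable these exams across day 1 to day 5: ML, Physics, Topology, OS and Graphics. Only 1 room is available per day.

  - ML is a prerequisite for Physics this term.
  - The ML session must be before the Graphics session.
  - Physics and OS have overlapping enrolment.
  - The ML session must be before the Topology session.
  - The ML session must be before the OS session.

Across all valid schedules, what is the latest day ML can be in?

day 1

Downstream work caps ML at day 4.
ML at day 1 is achievable: OS=day 4, Physics=day 2, Topology=day 3, Graphics=day 5, ML=day 1.
Nothing later works — the conflict and capacity constraints rule out every day after day 1.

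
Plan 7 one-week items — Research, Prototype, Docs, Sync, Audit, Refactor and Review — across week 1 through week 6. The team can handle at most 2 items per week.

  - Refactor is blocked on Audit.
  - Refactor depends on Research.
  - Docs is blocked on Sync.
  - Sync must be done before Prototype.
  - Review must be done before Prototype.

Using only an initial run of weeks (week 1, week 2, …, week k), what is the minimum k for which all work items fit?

4

The precedence chain requires at least 2 distinct weeks.
With at most 2 per week and 7 work items, at least 4 weeks are needed.
4 works (last occupied week: week 4): for example Docs=week 3; Sync=week 1; Review=week 1; Prototype=week 2; Audit=week 3; Refactor=week 4; Research=week 2.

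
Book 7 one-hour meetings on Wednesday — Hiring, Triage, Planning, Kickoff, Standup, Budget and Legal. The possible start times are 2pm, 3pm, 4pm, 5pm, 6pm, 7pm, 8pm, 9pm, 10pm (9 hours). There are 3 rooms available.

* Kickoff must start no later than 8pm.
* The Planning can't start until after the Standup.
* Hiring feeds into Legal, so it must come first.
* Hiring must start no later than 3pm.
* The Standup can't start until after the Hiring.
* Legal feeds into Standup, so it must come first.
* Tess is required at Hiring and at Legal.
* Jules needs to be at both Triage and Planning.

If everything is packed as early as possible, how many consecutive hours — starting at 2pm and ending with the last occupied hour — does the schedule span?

The precedence chain requires at least 4 distinct hours.
With at most 3 per hour and 7 meetings, at least 3 hours are needed.
4 works (last occupied hour: 5pm): for example Kickoff=2pm; Planning=5pm; Legal=3pm; Budget=3pm; Hiring=2pm; Triage=2pm; Standup=4pm.

4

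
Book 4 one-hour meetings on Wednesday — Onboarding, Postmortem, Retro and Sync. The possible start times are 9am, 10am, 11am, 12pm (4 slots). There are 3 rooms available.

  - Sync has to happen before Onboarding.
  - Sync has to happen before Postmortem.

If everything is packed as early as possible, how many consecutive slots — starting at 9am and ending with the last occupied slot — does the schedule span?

The precedence chain requires at least 2 distinct slots.
With at most 3 per slot and 4 meetings, at least 2 slots are needed.
2 works (last occupied slot: 10am): for example Sync in 9am; Retro in 9am; Onboarding in 10am; Postmortem in 10am.

2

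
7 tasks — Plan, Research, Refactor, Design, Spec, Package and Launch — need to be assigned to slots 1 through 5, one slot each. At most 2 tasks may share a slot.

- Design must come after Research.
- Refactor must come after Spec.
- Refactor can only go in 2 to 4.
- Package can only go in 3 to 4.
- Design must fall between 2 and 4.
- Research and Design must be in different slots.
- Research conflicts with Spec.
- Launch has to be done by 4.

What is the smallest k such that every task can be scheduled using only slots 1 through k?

The precedence chain requires at least 2 distinct slots.
With at most 2 per slot and 7 tasks, at least 4 slots are needed.
Package can't be placed before 3, so the schedule must run through at least slot 3.
4 works (last occupied slot: 4): for example Research=2, Design=3, Package=3, Refactor=2, Spec=1, Plan=1, Launch=4.

4 slots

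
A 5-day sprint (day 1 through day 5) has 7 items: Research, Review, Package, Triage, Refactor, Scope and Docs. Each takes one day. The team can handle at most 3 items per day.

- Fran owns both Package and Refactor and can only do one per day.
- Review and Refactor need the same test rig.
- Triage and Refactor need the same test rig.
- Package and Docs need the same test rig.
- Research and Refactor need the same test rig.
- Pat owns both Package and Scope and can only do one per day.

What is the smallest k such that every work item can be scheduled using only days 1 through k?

3

With at most 3 per day and 7 work items, at least 3 days are needed.
3 works (last occupied day: day 3): for example Review=day 1; Package=day 1; Docs=day 2; Triage=day 2; Research=day 1; Refactor=day 3; Scope=day 2.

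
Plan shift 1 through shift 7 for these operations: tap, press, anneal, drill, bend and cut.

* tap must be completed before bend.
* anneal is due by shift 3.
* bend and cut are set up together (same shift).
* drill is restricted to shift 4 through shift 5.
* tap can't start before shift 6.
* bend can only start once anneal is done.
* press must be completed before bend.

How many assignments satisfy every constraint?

Splitting on anneal: it can be shift 1 (12), shift 2 (12), shift 3 (12). Listing each branch's schedules as (tap, press, drill, bend, cut) by shift number:
anneal=shift 1: (6,1,4,7,7) (6,1,5,7,7) (6,2,4,7,7) (6,2,5,7,7) (6,3,4,7,7) (6,3,5,7,7) (6,4,4,7,7) (6,4,5,7,7) (6,5,4,7,7) (6,5,5,7,7) (6,6,4,7,7) (6,6,5,7,7) — 12.
anneal=shift 2: (6,1,4,7,7) (6,1,5,7,7) (6,2,4,7,7) (6,2,5,7,7) (6,3,4,7,7) (6,3,5,7,7) (6,4,4,7,7) (6,4,5,7,7) (6,5,4,7,7) (6,5,5,7,7) (6,6,4,7,7) (6,6,5,7,7) — 12.
anneal=shift 3: (6,1,4,7,7) (6,1,5,7,7) (6,2,4,7,7) (6,2,5,7,7) (6,3,4,7,7) (6,3,5,7,7) (6,4,4,7,7) (6,4,5,7,7) (6,5,4,7,7) (6,5,5,7,7) (6,6,4,7,7) (6,6,5,7,7) — 12.
Summing: 12 + 12 + 12 = 36.

36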